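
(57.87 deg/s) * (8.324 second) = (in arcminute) 2.89e+04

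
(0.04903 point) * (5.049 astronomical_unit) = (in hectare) 1306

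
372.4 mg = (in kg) 0.0003724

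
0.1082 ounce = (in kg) 0.003067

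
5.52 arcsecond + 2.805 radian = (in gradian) 178.6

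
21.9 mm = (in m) 0.0219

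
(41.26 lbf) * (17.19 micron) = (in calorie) 0.000754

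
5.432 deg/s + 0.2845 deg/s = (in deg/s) 5.717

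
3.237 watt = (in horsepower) 0.004341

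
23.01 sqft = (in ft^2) 23.01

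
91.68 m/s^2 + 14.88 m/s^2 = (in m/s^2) 106.6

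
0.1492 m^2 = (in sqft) 1.606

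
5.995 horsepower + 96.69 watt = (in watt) 4567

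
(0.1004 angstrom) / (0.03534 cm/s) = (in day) 3.288e-13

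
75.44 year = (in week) 3934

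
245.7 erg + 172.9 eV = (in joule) 2.457e-05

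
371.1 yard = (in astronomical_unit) 2.268e-09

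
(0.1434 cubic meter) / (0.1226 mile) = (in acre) 1.796e-07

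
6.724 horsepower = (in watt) 5014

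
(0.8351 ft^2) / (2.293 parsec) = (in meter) 1.097e-18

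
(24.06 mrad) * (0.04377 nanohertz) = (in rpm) 1.006e-11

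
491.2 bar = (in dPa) 4.912e+08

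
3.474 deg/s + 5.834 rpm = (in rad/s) 0.6716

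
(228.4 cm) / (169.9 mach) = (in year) 1.252e-12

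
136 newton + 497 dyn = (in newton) 136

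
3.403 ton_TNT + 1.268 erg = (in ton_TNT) 3.403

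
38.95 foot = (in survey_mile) 0.007377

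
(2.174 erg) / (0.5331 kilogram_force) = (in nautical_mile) 2.245e-11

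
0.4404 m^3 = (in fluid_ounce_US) 1.489e+04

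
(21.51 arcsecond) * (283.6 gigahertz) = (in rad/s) 2.957e+07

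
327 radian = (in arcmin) 1.124e+06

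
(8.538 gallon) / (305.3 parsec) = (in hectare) 3.431e-25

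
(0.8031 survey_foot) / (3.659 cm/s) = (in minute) 0.1115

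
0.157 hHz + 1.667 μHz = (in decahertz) 1.57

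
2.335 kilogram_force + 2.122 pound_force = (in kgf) 3.298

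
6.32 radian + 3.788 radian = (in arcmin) 3.475e+04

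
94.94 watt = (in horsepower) 0.1273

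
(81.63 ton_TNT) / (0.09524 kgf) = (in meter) 3.657e+11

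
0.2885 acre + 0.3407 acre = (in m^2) 2546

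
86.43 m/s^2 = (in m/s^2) 86.43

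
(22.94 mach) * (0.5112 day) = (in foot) 1.132e+09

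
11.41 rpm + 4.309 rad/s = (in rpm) 52.56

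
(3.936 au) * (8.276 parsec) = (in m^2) 1.504e+29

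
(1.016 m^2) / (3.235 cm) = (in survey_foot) 103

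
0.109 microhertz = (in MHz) 1.09e-13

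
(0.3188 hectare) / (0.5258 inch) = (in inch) 9.398e+06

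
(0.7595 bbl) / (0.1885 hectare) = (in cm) 0.006406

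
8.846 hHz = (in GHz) 8.846e-07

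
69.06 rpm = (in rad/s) 7.232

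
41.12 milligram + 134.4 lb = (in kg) 60.96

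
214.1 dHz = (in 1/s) 21.41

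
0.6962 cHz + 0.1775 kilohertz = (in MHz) 0.0001775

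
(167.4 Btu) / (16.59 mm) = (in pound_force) 2.393e+06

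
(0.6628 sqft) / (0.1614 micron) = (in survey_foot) 1.252e+06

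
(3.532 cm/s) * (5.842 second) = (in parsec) 6.687e-18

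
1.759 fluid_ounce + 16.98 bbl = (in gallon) 713.2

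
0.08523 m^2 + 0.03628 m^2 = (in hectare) 1.215e-05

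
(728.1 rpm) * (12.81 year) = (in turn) 4.902e+09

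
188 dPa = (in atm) 0.0001855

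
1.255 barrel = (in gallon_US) 52.71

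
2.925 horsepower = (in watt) 2181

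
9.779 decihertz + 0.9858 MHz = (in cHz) 9.858e+07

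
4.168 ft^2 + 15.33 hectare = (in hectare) 15.33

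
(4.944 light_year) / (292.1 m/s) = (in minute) 2.669e+12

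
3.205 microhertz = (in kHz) 3.205e-09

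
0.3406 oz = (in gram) 9.656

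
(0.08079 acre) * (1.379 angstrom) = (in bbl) 2.836e-07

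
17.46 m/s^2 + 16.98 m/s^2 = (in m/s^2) 34.44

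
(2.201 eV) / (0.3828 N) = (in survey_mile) 5.724e-22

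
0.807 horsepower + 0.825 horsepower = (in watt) 1217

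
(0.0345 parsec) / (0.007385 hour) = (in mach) 1.176e+11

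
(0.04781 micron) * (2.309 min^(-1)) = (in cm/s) 1.84e-07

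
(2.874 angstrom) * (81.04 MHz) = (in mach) 6.84e-05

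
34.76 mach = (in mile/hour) 2.648e+04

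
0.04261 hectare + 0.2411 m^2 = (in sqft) 4589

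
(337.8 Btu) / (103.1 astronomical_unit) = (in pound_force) 5.195e-09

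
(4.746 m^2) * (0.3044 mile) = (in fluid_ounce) 7.862e+07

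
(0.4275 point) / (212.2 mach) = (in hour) 5.798e-13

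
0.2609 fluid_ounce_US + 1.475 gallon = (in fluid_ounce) 189.1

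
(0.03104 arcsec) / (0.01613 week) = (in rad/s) 1.543e-11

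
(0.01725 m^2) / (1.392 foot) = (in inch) 1.601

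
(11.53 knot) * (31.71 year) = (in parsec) 1.922e-07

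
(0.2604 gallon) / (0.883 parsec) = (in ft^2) 3.894e-19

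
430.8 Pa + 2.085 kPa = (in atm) 0.02483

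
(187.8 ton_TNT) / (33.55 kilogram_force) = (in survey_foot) 7.835e+09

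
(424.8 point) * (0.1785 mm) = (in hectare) 2.675e-09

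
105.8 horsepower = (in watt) 7.89e+04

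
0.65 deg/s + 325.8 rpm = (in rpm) 325.9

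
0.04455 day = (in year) 0.0001221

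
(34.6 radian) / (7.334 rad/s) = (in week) 7.801e-06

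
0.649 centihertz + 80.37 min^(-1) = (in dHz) 13.46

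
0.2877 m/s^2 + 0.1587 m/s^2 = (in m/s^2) 0.4464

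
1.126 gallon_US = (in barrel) 0.02681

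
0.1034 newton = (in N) 0.1034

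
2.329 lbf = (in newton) 10.36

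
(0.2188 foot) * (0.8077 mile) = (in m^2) 86.69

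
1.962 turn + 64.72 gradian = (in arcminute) 4.587e+04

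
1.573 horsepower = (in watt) 1173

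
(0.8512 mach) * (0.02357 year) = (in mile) 1.339e+05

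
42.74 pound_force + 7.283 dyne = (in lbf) 42.74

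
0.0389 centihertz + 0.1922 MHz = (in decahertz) 1.922e+04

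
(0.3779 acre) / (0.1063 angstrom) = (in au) 961.7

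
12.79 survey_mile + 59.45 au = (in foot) 2.918e+13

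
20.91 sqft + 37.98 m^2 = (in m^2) 39.92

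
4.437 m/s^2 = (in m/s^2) 4.437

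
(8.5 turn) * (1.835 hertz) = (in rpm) 935.9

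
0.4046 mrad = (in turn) 6.439e-05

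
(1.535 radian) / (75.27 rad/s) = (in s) 0.02039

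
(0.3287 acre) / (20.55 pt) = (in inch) 7.224e+06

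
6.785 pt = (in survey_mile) 1.487e-06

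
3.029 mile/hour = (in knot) 2.632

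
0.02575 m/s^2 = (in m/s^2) 0.02575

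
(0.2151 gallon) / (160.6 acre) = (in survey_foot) 4.11e-09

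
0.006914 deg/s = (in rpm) 0.001152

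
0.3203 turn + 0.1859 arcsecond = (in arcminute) 6918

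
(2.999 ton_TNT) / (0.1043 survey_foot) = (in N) 3.947e+11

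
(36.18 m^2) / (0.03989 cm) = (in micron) 9.07e+10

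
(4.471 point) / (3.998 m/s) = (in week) 6.523e-10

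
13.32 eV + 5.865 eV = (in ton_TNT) 7.347e-28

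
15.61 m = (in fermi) 1.561e+16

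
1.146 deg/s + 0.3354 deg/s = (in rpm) 0.2469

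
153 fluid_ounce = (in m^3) 0.004525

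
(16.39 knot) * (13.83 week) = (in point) 1.999e+11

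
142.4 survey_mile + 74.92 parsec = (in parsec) 74.92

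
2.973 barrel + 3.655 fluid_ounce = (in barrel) 2.974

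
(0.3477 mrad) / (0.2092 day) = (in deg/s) 1.102e-06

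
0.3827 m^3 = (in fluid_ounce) 1.294e+04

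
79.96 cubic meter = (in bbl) 502.9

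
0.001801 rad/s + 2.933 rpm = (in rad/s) 0.3089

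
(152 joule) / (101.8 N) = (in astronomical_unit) 9.981e-12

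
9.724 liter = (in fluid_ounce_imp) 342.2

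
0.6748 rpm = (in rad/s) 0.07066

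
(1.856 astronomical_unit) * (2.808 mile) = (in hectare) 1.255e+11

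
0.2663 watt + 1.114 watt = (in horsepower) 0.001851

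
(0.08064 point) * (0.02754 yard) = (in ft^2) 7.711e-06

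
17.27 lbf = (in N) 76.82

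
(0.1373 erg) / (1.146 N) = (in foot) 3.931e-08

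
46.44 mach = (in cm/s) 1.581e+06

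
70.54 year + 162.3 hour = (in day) 2.575e+04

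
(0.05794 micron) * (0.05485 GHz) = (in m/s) 3.178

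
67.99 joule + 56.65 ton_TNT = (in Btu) 2.247e+08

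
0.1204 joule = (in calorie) 0.02878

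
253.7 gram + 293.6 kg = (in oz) 1.037e+04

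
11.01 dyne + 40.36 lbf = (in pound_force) 40.36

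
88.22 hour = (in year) 0.01007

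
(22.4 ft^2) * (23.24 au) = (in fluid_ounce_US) 2.446e+17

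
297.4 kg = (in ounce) 1.049e+04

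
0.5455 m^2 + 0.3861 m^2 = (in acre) 0.0002302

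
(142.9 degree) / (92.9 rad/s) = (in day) 3.107e-07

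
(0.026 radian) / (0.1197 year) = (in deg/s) 3.946e-07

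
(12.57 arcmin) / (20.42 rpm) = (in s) 0.00171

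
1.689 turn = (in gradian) 675.6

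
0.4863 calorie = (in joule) 2.035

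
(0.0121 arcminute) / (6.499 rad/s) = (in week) 8.955e-13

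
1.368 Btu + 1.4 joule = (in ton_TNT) 3.453e-07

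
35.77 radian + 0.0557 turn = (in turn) 5.749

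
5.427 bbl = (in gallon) 227.9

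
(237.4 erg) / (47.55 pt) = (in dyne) 141.5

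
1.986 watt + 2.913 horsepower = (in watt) 2174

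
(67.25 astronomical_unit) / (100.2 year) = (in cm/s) 3.184e+05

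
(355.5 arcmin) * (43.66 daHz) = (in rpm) 431.1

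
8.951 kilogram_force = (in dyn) 8.778e+06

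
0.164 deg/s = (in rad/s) 0.002862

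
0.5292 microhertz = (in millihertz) 0.0005292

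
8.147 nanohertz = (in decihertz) 8.147e-08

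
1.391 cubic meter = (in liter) 1391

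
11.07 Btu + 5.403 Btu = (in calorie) 4154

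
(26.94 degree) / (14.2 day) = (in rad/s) 3.832e-07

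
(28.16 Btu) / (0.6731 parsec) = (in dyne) 1.43e-07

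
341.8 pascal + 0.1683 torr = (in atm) 0.003595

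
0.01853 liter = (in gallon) 0.004895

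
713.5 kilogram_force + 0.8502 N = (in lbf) 1573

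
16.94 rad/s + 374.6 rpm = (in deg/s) 3218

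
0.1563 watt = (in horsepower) 0.0002096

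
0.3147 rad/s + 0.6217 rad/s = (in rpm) 8.942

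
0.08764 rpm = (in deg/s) 0.5258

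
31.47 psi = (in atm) 2.141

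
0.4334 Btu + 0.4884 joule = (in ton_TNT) 1.094e-07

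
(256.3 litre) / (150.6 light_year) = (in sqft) 1.936e-18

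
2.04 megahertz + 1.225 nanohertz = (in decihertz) 2.04e+07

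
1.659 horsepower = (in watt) 1237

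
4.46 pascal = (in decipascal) 44.6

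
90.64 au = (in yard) 1.483e+13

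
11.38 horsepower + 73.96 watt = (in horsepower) 11.48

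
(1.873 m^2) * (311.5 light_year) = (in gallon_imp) 1.214e+21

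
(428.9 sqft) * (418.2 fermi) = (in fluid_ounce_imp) 5.865e-07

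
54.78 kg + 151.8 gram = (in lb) 121.1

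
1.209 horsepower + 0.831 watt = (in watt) 902.4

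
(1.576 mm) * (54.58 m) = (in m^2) 0.08602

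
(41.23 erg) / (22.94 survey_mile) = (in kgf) 1.139e-11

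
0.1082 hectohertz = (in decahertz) 1.082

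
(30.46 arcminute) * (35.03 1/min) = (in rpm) 0.0494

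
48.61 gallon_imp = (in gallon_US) 58.38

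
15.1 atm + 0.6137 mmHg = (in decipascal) 1.53e+07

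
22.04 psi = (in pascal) 1.52e+05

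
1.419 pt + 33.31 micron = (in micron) 533.9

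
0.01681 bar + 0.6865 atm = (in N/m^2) 7.124e+04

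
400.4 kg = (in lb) 882.7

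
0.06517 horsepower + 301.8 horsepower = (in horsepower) 301.9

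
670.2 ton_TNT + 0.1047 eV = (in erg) 2.804e+19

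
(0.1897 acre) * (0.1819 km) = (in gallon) 3.689e+07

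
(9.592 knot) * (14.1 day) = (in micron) 6.011e+12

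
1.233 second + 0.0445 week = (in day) 0.3115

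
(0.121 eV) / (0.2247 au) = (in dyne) 5.767e-26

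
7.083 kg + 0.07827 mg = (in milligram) 7.083e+06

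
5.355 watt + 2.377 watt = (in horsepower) 0.01037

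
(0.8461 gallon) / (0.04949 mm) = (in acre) 0.01599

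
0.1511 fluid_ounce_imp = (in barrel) 2.7e-05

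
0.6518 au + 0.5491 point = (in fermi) 9.751e+25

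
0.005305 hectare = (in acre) 0.01311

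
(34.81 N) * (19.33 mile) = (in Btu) 1026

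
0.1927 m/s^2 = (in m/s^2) 0.1927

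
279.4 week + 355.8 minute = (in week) 279.4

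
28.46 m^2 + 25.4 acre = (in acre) 25.41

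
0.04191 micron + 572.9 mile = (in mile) 572.9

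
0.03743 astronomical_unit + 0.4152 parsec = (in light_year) 1.354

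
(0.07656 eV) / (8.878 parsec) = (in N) 4.478e-38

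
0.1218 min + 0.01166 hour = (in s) 49.28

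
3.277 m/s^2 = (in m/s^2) 3.277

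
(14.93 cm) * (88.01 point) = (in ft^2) 0.0499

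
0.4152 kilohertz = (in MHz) 0.0004152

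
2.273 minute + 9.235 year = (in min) 4.854e+06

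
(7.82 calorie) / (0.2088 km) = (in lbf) 0.03523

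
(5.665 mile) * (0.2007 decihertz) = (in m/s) 183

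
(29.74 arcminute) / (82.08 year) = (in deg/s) 1.915e-10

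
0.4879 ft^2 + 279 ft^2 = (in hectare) 0.002597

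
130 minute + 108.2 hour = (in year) 0.0126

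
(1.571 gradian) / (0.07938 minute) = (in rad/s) 0.005181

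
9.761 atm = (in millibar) 9890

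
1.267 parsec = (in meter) 3.91e+16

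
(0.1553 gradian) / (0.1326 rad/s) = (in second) 0.0184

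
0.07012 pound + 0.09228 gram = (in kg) 0.0319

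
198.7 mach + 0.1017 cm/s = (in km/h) 2.436e+05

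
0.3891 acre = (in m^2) 1575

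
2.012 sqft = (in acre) 4.619e-05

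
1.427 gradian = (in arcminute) 77.06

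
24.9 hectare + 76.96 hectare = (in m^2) 1.019e+06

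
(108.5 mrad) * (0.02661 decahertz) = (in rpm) 0.2757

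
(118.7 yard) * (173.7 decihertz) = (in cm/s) 1.885e+05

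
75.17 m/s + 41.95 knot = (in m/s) 96.75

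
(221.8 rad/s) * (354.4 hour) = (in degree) 1.621e+10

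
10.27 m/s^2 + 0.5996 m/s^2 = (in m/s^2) 10.87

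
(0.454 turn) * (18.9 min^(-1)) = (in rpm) 8.581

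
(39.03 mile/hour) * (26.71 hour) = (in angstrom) 1.678e+16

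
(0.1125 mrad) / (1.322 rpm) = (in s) 0.0008126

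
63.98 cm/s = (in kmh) 2.303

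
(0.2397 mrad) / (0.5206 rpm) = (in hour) 1.221e-06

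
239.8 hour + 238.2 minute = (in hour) 243.8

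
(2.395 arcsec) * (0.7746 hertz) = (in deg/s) 0.0005153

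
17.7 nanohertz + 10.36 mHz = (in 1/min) 0.6216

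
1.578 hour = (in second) 5681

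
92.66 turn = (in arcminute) 2.001e+06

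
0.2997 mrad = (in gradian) 0.01908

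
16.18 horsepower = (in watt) 1.207e+04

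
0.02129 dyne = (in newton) 2.129e-07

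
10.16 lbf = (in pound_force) 10.16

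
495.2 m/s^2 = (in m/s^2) 495.2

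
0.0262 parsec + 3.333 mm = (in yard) 8.841e+14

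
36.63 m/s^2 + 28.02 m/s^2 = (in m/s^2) 64.65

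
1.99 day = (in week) 0.2843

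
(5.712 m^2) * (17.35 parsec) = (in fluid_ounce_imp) 1.076e+23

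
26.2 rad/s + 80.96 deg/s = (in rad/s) 27.61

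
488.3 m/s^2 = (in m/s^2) 488.3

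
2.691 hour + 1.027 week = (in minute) 1.051e+04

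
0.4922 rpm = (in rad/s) 0.05154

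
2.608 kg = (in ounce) 91.99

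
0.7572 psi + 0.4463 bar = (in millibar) 498.5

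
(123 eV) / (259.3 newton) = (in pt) 2.154e-16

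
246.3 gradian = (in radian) 3.869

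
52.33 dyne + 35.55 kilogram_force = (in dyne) 3.486e+07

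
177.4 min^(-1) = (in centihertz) 295.7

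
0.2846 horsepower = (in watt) 212.2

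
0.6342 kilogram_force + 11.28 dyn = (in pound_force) 1.398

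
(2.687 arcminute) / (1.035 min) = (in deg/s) 0.0007211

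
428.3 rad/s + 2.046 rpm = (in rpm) 4092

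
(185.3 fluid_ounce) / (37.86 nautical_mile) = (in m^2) 7.816e-08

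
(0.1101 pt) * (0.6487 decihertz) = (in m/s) 2.52e-06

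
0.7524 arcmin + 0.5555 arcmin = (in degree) 0.0218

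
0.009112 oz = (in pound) 0.0005695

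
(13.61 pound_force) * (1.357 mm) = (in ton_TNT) 1.964e-11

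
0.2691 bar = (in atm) 0.2656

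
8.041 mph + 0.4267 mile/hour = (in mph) 8.468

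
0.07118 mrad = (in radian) 7.118e-05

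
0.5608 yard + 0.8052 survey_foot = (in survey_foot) 2.488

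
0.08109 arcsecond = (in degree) 2.252e-05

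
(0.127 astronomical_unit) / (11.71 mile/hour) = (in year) 115.1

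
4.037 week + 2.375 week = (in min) 6.463e+04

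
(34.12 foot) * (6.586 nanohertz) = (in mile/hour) 1.532e-07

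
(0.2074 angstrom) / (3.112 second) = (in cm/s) 6.665e-10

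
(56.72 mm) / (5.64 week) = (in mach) 4.883e-11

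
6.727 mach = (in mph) 5124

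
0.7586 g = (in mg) 758.6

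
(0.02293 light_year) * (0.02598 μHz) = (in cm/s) 5.636e+08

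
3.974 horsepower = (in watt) 2963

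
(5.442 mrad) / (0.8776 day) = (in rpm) 6.854e-07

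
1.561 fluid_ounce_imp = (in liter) 0.04435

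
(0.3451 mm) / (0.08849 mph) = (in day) 1.01e-07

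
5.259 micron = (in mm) 0.005259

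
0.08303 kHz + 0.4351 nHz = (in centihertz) 8303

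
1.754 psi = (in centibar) 12.09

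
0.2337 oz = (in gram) 6.625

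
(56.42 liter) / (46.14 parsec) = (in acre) 9.792e-24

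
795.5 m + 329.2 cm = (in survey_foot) 2621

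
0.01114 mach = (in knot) 7.373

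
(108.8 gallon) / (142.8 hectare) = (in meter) 2.884e-07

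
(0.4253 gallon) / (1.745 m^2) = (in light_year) 9.752e-20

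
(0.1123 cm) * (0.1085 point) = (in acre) 1.062e-11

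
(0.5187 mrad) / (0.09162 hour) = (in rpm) 1.502e-05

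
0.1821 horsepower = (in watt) 135.8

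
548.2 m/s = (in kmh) 1974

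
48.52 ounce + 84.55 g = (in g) 1460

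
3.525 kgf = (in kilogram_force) 3.525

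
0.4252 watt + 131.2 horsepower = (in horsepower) 131.2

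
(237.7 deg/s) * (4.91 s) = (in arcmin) 7.003e+04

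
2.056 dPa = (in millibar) 0.002056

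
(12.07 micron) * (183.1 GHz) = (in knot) 4.296e+06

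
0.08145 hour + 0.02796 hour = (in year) 1.249e-05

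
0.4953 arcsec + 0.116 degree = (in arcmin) 6.968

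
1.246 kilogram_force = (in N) 12.22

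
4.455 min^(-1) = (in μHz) 7.425e+04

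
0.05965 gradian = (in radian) 0.000937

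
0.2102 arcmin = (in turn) 9.731e-06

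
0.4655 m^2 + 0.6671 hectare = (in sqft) 7.181e+04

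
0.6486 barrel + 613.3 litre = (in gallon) 189.3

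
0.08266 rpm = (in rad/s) 0.008656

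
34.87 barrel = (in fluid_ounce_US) 1.875e+05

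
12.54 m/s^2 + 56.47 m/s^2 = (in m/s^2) 69.01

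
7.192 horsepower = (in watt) 5363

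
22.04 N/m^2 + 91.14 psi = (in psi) 91.14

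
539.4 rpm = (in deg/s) 3236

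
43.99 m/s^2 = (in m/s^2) 43.99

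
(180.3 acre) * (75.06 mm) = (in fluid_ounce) 1.852e+09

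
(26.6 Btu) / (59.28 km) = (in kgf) 0.04828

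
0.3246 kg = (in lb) 0.7156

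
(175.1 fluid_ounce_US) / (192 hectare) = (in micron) 0.002697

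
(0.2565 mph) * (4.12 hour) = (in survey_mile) 1.057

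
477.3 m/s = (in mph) 1068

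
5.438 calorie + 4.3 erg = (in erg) 2.275e+08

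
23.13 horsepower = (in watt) 1.725e+04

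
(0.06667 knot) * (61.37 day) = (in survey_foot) 5.967e+05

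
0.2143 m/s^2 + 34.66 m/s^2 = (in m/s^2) 34.87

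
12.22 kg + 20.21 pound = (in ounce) 754.4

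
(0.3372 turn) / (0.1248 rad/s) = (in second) 16.98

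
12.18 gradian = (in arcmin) 657.7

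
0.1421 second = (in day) 1.645e-06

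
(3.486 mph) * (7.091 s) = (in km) 0.01105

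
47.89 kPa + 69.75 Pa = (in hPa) 479.6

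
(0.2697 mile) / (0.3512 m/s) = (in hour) 0.3433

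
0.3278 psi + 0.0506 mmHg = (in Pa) 2267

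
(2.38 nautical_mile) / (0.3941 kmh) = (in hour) 11.18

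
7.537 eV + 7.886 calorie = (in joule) 33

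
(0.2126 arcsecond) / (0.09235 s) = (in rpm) 0.0001066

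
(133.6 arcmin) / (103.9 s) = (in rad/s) 0.000374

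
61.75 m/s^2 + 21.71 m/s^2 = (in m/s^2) 83.46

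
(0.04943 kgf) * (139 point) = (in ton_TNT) 5.681e-12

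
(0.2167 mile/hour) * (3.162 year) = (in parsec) 3.131e-10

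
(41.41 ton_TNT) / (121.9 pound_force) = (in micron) 3.195e+14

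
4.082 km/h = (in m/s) 1.134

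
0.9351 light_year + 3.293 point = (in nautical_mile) 4.777e+12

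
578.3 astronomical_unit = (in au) 578.3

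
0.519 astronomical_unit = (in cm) 7.764e+12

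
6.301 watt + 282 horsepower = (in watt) 2.103e+05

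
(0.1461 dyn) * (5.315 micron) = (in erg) 7.765e-05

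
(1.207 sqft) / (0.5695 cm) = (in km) 0.01969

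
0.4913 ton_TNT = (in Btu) 1.948e+06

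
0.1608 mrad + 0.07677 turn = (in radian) 0.4825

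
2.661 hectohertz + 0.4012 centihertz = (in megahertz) 0.0002661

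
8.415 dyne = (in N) 8.415e-05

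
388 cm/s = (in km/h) 13.97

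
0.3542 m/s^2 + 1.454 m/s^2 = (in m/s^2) 1.808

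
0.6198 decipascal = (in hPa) 0.0006198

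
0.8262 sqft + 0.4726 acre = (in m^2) 1913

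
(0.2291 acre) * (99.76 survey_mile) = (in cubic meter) 1.489e+08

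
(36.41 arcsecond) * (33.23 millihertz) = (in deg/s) 0.0003361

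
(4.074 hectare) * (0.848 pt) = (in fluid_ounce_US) 4.121e+05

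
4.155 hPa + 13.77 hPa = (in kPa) 1.792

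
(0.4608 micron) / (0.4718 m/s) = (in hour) 2.713e-10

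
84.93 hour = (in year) 0.009695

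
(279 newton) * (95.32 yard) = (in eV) 1.518e+23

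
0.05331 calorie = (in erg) 2.23e+06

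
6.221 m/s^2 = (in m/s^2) 6.221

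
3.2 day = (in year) 0.008767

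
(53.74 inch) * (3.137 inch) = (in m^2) 0.1088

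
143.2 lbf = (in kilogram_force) 64.95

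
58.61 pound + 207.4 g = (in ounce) 945.1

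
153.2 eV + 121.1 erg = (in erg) 121.1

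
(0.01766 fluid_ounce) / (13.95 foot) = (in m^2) 1.228e-07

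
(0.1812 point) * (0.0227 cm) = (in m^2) 1.451e-08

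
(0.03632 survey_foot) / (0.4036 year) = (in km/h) 3.131e-09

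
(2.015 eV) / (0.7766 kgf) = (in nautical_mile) 2.289e-23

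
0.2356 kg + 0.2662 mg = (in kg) 0.2356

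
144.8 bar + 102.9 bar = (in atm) 244.5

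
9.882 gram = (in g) 9.882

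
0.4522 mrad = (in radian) 0.0004522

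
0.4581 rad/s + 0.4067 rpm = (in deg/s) 28.69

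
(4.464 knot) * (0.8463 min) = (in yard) 127.5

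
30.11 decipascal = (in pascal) 3.011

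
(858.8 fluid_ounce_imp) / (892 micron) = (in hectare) 0.002736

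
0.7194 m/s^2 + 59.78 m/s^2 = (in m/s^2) 60.5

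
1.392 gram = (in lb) 0.003069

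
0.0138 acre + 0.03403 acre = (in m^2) 193.6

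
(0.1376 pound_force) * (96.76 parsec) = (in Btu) 1.732e+15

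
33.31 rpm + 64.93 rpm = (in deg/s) 589.4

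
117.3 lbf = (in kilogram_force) 53.21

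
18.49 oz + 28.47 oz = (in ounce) 46.96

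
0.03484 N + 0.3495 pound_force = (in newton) 1.589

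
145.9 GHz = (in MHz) 1.459e+05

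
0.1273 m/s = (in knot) 0.2475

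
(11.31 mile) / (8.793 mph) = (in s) 4631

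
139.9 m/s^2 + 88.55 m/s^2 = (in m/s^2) 228.4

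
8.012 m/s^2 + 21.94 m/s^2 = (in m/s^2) 29.95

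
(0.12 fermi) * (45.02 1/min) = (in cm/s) 9.004e-15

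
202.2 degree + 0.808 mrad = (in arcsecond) 7.281e+05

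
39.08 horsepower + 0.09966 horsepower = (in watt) 2.922e+04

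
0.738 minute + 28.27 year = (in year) 28.27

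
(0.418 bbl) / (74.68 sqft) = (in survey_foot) 0.03143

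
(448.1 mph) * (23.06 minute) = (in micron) 2.772e+11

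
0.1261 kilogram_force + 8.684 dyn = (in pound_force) 0.278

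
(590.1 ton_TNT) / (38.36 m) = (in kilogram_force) 6.563e+09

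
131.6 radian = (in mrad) 1.316e+05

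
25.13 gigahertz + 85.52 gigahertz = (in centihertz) 1.106e+13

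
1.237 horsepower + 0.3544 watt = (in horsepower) 1.237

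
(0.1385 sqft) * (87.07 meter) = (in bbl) 7.047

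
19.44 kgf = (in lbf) 42.86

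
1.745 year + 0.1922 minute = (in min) 9.172e+05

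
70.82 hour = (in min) 4249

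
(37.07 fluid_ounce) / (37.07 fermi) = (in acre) 7.308e+06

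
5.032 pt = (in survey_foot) 0.005824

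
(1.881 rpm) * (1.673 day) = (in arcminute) 9.788e+07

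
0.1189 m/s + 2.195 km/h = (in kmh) 2.623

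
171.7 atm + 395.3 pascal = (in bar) 174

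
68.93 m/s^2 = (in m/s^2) 68.93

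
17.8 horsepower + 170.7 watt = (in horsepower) 18.03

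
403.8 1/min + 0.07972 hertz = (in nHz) 6.81e+09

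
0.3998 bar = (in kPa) 39.98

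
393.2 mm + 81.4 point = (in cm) 42.19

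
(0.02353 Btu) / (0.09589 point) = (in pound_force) 1.65e+05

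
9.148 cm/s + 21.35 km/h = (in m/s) 6.022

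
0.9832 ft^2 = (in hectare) 9.134e-06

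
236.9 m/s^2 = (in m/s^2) 236.9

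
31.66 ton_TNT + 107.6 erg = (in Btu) 1.256e+08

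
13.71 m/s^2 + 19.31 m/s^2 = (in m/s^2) 33.02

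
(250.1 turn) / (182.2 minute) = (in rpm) 1.373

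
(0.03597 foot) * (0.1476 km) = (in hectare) 0.0001618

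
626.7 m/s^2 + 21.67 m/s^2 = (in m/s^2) 648.4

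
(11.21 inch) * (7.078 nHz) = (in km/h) 7.255e-09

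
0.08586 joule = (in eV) 5.359e+17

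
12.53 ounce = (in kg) 0.3552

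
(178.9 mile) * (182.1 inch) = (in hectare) 133.2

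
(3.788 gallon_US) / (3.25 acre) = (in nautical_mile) 5.887e-10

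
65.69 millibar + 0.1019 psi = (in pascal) 7272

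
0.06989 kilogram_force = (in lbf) 0.1541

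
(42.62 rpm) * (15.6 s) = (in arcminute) 2.394e+05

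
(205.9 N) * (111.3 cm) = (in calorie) 54.77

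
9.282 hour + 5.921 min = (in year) 0.001071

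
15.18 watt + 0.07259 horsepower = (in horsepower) 0.09295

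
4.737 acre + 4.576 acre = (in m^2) 3.769e+04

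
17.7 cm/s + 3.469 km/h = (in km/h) 4.106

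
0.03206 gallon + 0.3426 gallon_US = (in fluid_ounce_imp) 49.92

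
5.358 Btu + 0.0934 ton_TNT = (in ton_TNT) 0.0934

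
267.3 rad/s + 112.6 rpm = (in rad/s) 279.1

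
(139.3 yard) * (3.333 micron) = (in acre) 1.049e-07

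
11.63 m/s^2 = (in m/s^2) 11.63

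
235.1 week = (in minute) 2.37e+06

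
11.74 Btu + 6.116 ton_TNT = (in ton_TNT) 6.116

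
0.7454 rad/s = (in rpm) 7.118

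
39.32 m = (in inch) 1548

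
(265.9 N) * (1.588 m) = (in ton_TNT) 1.009e-07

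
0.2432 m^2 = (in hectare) 2.432e-05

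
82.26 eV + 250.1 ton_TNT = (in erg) 1.046e+19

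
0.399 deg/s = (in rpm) 0.0665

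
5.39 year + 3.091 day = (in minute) 2.837e+06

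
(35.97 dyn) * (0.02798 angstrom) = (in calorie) 2.405e-16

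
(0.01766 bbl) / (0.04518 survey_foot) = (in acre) 5.038e-05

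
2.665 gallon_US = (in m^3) 0.01009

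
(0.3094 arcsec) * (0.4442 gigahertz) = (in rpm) 6363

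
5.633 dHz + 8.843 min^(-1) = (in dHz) 7.107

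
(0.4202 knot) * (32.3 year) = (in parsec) 7.136e-09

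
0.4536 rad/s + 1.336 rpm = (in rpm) 5.668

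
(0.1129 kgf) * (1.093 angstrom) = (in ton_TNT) 2.892e-20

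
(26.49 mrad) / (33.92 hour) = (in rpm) 2.072e-06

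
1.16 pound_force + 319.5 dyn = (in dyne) 5.163e+05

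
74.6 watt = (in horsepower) 0.1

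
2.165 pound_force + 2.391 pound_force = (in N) 20.27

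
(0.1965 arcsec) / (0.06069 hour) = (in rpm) 4.164e-08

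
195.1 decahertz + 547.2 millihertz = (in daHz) 195.2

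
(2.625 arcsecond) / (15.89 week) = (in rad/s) 1.324e-12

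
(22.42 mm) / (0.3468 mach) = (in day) 2.197e-09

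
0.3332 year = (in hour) 2919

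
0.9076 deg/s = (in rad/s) 0.01584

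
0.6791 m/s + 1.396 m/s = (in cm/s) 207.5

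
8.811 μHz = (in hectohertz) 8.811e-08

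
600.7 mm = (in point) 1703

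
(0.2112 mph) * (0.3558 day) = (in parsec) 9.406e-14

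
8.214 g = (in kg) 0.008214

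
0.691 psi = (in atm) 0.04702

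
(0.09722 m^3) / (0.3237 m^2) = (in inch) 11.82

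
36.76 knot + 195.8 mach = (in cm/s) 6.669e+06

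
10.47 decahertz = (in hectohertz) 1.047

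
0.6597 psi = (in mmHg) 34.12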